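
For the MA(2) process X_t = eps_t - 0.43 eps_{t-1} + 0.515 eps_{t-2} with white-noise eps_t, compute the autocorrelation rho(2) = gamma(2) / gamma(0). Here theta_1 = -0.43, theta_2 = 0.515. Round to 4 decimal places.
\rho(2) = 0.3551

For an MA(q) process with theta_0 = 1, the autocovariance is
  gamma(k) = sigma^2 * sum_{i=0..q-k} theta_i * theta_{i+k},
and rho(k) = gamma(k) / gamma(0). Sigma^2 cancels.
  numerator   = (1)*(0.515) = 0.515.
  denominator = (1)^2 + (-0.43)^2 + (0.515)^2 = 1.450125.
  rho(2) = 0.515 / 1.450125 = 0.3551.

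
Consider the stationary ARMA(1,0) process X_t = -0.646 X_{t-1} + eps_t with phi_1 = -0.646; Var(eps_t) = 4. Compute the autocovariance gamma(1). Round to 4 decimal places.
\gamma(1) = -4.4347

Multiply the model equation by X_{t-k} and take expectations. With theta_0 = psi_0 = 1 and psi_j the MA(infinity) weights, this gives
  gamma(k) - sum_i phi_i gamma(k-i) = c_k,
  c_k = sigma^2 * sum_{j=k..q} theta_j psi_{j-k}   (c_k = 0 for k > q),
using gamma(-m) = gamma(m).
Pure AR (q = 0): c_0 = sigma^2 = 4, c_k = 0 for k >= 1.
Equations for k = 0 and k = 1 (AR order 1):
  gamma(0) = phi_1 gamma(1) + c_0
  gamma(1) = phi_1 gamma(0) + c_1
Substituting the second into the first: gamma(0) (1 - phi_1^2) = c_0 + phi_1 c_1, so
  gamma(0) = c_0 / (1 - phi_1^2) = 4 / (1 - (-0.646)^2) = 4 / 0.582684 = 6.864784.
  gamma(1) = phi_1 gamma(0) = (-0.646)(6.864784) = -4.434651.
Therefore gamma(1) = -4.4347 (to 4 decimal places).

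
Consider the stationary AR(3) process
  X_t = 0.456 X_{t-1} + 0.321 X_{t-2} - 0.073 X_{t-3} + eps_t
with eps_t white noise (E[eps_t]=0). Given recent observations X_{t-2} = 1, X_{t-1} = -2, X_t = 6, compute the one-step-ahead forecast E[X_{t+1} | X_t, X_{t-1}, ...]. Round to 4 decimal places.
E[X_{t+1} \mid \mathcal F_t] = 2.0210

For an AR(p) model X_t = c + sum_i phi_i X_{t-i} + eps_t, the
one-step-ahead conditional mean is
  E[X_{t+1} | X_t, ...] = c + sum_i phi_i X_{t+1-i}.
Substitute known values:
  E[X_{t+1} | ...] = (0.456) * (6) + (0.321) * (-2) + (-0.073) * (1)
                   = 2.0210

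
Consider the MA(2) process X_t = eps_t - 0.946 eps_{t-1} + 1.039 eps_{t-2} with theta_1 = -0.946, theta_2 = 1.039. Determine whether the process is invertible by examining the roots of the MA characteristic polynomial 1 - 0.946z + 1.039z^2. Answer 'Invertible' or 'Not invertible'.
\text{Not invertible}

The MA(q) characteristic polynomial is P(z) = 1 - 0.946z + 1.039z^2.
Invertibility requires all roots to lie outside the unit circle, i.e. |z| > 1 for every root.
Set 1 + (-0.946) z + (1.039) z^2 = 0, i.e. a z^2 + b z + c = 0 with a = 1.039, b = -0.946, c = 1.
Discriminant D = b^2 - 4ac = (-0.946)^2 - 4*(1.039)*1 = 0.894916 - (4.156) = -3.261084.
D < 0, so the roots are the complex-conjugate pair z = (-b +/- i sqrt(-D)) / (2a) = 0.4552 +/- 0.869i.
For a conjugate pair |z|^2 = z * conj(z) = (product of roots) = c/a = 1/(1.039) = 0.962464, so |z| = sqrt(0.962464) = 0.9811 for both roots.
Moduli of all roots: 0.9811, 0.9811.
All moduli strictly greater than 1? No.
Verdict: Not invertible.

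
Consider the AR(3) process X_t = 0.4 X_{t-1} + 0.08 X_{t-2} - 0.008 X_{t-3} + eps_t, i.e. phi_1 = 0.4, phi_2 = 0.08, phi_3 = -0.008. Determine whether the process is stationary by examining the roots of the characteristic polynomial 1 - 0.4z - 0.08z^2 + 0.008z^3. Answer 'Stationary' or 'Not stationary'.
\text{Stationary}

The AR(p) characteristic polynomial is P(z) = 1 - 0.4z - 0.08z^2 + 0.008z^3.
Stationarity requires all roots to lie outside the unit circle, i.e. |z| > 1 for every root.
Degree 3: look for a simple real root z0 first, then factor out (1 - z/z0) and solve the remaining quadratic.
Testing z0 = -5: P(-5) = 1 + (-0.4)(-5) + (-0.08)(-5)^2 + (0.008)(-5)^3
  = 1 + (2) + (-2) + (-1) = 0.  So z_0 = -5 is a root, |z_0| = 5.
Divide out the factor (1 + 0.2 z) = (1 - z/z0) (since 1/z0 = -0.2):
  P(z) = (1 + 0.2 z)(1 + (-0.6) z + (0.04) z^2)
  [check: z-coef -0.6 - (-0.2) = -0.4; z^2-coef 0.04 - (-0.2)(-0.6) = -0.08; z^3-coef -(-0.2)(0.04) = 0.008.]
Remaining roots from the quadratic factor 1 + (-0.6) z + (0.04) z^2:
  Set 1 + (-0.6) z + (0.04) z^2 = 0, i.e. a z^2 + b z + c = 0 with a = 0.04, b = -0.6, c = 1.
  Discriminant D = b^2 - 4ac = (-0.6)^2 - 4*(0.04)*1 = 0.36 - (0.16) = 0.2.
  D >= 0, so the roots are real: z = (-b +/- sqrt(D)) / (2a) = (0.6 +/- 0.447214) / (0.08).
    z_1 = (0.6 + 0.447214) / (0.08) = 13.0902,   |z_1| = 13.0902.
    z_2 = (0.6 - 0.447214) / (0.08) = 1.9098,   |z_2| = 1.9098.
Moduli of all roots: 5.0000, 13.0902, 1.9098.
All moduli strictly greater than 1? Yes.
Verdict: Stationary.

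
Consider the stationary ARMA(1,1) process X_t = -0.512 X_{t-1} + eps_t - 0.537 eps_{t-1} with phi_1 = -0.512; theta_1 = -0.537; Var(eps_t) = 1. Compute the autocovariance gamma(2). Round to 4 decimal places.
\gamma(2) = 0.9280

Multiply the model equation by X_{t-k} and take expectations. With theta_0 = psi_0 = 1 and psi_j the MA(infinity) weights, this gives
  gamma(k) - sum_i phi_i gamma(k-i) = c_k,
  c_k = sigma^2 * sum_{j=k..q} theta_j psi_{j-k}   (c_k = 0 for k > q),
using gamma(-m) = gamma(m).
psi-weights needed (psi_j = theta_j + sum_i phi_i psi_{j-i}):
  psi_1 = theta_1 + phi_1 = -0.537 + (-0.512) = -1.049
Right-hand sides:
  c_0 = sigma^2 (1 + theta_1 psi_1) = 1 * (1 + (-0.537)(-1.049)) = 1 * 1.563313 = 1.563313
  c_1 = sigma^2 theta_1 = 1 * (-0.537) = -0.537
  c_2 = 0
Equations for k = 0 and k = 1 (AR order 1):
  gamma(0) = phi_1 gamma(1) + c_0
  gamma(1) = phi_1 gamma(0) + c_1
Substituting the second into the first: gamma(0) (1 - phi_1^2) = c_0 + phi_1 c_1, so
  gamma(0) = (c_0 + phi_1 c_1) / (1 - phi_1^2) = (1.563313 + (-0.512)(-0.537)) / (1 - (-0.512)^2) = 1.838257 / 0.737856 = 2.491349.
  gamma(1) = phi_1 gamma(0) + c_1 = (-0.512)(2.491349) + (-0.537) = -1.812571.
For k = 2 (> q): gamma(2) = phi_1 gamma(1) = (-0.512)(-1.812571) = 0.928036.
Therefore gamma(2) = 0.9280 (to 4 decimal places).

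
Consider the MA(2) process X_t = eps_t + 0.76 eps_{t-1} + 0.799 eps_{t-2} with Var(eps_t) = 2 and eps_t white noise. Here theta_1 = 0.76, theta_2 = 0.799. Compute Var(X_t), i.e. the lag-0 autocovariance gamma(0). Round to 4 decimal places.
\gamma(0) = 4.4320

For an MA(q) process X_t = eps_t + sum_i theta_i eps_{t-i} with
Var(eps_t) = sigma^2, the variance is
  gamma(0) = sigma^2 * (1 + sum_i theta_i^2).
  sum_i theta_i^2 = (0.76)^2 + (0.799)^2 = 0.5776 + 0.638401 = 1.216001.
  gamma(0) = 2 * (1 + 1.216001) = 2 * 2.216001 = 4.432002, which rounds to 4.4320.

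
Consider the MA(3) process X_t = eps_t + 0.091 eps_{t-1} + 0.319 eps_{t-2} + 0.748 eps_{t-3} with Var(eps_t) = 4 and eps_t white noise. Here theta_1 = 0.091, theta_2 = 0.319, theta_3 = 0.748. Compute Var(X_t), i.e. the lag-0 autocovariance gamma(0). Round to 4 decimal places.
\gamma(0) = 6.6782

For an MA(q) process X_t = eps_t + sum_i theta_i eps_{t-i} with
Var(eps_t) = sigma^2, the variance is
  gamma(0) = sigma^2 * (1 + sum_i theta_i^2).
  sum_i theta_i^2 = (0.091)^2 + (0.319)^2 + (0.748)^2 = 0.008281 + 0.101761 + 0.559504 = 0.669546.
  gamma(0) = 4 * (1 + 0.669546) = 4 * 1.669546 = 6.678184, which rounds to 6.6782.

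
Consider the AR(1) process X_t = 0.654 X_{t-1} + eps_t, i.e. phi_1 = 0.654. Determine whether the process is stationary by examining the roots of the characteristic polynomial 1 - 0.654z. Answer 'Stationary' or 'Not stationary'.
\text{Stationary}

The AR(p) characteristic polynomial is P(z) = 1 - 0.654z.
Stationarity requires all roots to lie outside the unit circle, i.e. |z| > 1 for every root.
This is linear in z: 1 + (-0.654) z = 0  =>  z = -1/(-0.654) = 1.529052,  |z| = 1.529052.
Moduli of all roots: 1.5291.
All moduli strictly greater than 1? Yes.
Verdict: Stationary.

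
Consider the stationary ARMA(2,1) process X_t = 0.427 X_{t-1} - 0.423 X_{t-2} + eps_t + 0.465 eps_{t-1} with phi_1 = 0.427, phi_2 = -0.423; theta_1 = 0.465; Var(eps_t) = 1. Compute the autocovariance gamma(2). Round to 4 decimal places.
\gamma(2) = -0.4506

Multiply the model equation by X_{t-k} and take expectations. With theta_0 = psi_0 = 1 and psi_j the MA(infinity) weights, this gives
  gamma(k) - sum_i phi_i gamma(k-i) = c_k,
  c_k = sigma^2 * sum_{j=k..q} theta_j psi_{j-k}   (c_k = 0 for k > q),
using gamma(-m) = gamma(m).
psi-weights needed (psi_j = theta_j + sum_i phi_i psi_{j-i}):
  psi_1 = theta_1 + phi_1 = 0.465 + (0.427) = 0.892
Right-hand sides:
  c_0 = sigma^2 (1 + theta_1 psi_1) = 1 * (1 + (0.465)(0.892)) = 1 * 1.41478 = 1.41478
  c_1 = sigma^2 theta_1 = 1 * (0.465) = 0.465
  c_2 = 0
Equations for k = 0, 1, 2 (AR order 2, c_2 = 0):
  (E0) gamma(0) = phi_1 gamma(1) + phi_2 gamma(2) + c_0
  (E1) gamma(1) = phi_1 gamma(0) + phi_2 gamma(1) + c_1
  (E2) gamma(2) = phi_1 gamma(1) + phi_2 gamma(0)
From (E1): gamma(1) = A gamma(0) + B with
  A = phi_1 / (1 - phi_2) = 0.427 / 1.423 = 0.30007,   B = c_1 / (1 - phi_2) = 0.465 / 1.423 = 0.326774.
Insert (E2) into (E0): gamma(0) (1 - phi_2^2) = phi_1 (1 + phi_2) gamma(1) + c_0.
  phi_1 (1 + phi_2) = (0.427)(0.577) = 0.246379,   1 - phi_2^2 = 0.821071.
Replace gamma(1) by A gamma(0) + B and collect gamma(0):
  gamma(0) [0.821071 - (0.246379)(0.30007)] = (0.246379)(0.326774) + 1.41478
  gamma(0) * 0.74714 = 1.49529
  gamma(0) = 1.49529 / 0.74714 = 2.001352.
  gamma(1) = A gamma(0) + B = (0.30007)(2.001352) + (0.326774) = 0.927321.
  gamma(2) = phi_1 gamma(1) + phi_2 gamma(0) = (0.427)(0.927321) + (-0.423)(2.001352) = -0.450606.
Therefore gamma(2) = -0.4506 (to 4 decimal places).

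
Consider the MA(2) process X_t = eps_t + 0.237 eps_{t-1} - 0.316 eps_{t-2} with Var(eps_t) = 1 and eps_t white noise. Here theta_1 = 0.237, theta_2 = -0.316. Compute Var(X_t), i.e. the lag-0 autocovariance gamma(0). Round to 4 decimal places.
\gamma(0) = 1.1560

For an MA(q) process X_t = eps_t + sum_i theta_i eps_{t-i} with
Var(eps_t) = sigma^2, the variance is
  gamma(0) = sigma^2 * (1 + sum_i theta_i^2).
  sum_i theta_i^2 = (0.237)^2 + (-0.316)^2 = 0.056169 + 0.099856 = 0.156025.
  gamma(0) = 1 * (1 + 0.156025) = 1 * 1.156025 = 1.156025, which rounds to 1.1560.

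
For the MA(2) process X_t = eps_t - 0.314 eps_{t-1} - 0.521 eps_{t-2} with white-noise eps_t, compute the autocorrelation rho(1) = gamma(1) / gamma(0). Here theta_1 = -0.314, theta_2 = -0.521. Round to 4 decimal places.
\rho(1) = -0.1098

For an MA(q) process with theta_0 = 1, the autocovariance is
  gamma(k) = sigma^2 * sum_{i=0..q-k} theta_i * theta_{i+k},
and rho(k) = gamma(k) / gamma(0). Sigma^2 cancels.
  numerator   = (1)*(-0.314) + (-0.314)*(-0.521) = -0.150406.
  denominator = (1)^2 + (-0.314)^2 + (-0.521)^2 = 1.370037.
  rho(1) = -0.150406 / 1.370037 = -0.1098.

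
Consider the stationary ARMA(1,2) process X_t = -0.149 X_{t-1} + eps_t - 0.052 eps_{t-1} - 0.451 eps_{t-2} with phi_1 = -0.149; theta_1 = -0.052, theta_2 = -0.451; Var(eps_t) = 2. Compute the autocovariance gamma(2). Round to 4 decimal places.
\gamma(2) = -0.8593

Multiply the model equation by X_{t-k} and take expectations. With theta_0 = psi_0 = 1 and psi_j the MA(infinity) weights, this gives
  gamma(k) - sum_i phi_i gamma(k-i) = c_k,
  c_k = sigma^2 * sum_{j=k..q} theta_j psi_{j-k}   (c_k = 0 for k > q),
using gamma(-m) = gamma(m).
psi-weights needed (psi_j = theta_j + sum_i phi_i psi_{j-i}):
  psi_1 = theta_1 + phi_1 = -0.052 + (-0.149) = -0.201
  psi_2 = theta_2 + phi_1 psi_1 = -0.451 + (-0.149)(-0.201) = -0.421051
Right-hand sides:
  c_0 = sigma^2 (1 + theta_1 psi_1 + theta_2 psi_2) = 2 * (1 + (-0.052)(-0.201) + (-0.451)(-0.421051)) = 2 * 1.200346 = 2.400692
  c_1 = sigma^2 (theta_1 + theta_2 psi_1) = 2 * (-0.052 + (-0.451)(-0.201)) = 0.077302
  c_2 = sigma^2 theta_2 = 2 * (-0.451) = -0.902
Equations for k = 0 and k = 1 (AR order 1):
  gamma(0) = phi_1 gamma(1) + c_0
  gamma(1) = phi_1 gamma(0) + c_1
Substituting the second into the first: gamma(0) (1 - phi_1^2) = c_0 + phi_1 c_1, so
  gamma(0) = (c_0 + phi_1 c_1) / (1 - phi_1^2) = (2.400692 + (-0.149)(0.077302)) / (1 - (-0.149)^2) = 2.389174 / 0.977799 = 2.44342.
  gamma(1) = phi_1 gamma(0) + c_1 = (-0.149)(2.44342) + (0.077302) = -0.286768.
For k = 2: gamma(2) = phi_1 gamma(1) + c_2
  = (-0.149)(-0.286768) + (-0.902) = -0.859272.
Therefore gamma(2) = -0.8593 (to 4 decimal places).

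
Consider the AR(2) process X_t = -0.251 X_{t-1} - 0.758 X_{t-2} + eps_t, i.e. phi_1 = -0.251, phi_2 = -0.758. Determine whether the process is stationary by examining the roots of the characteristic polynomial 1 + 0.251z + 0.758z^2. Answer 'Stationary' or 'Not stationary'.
\text{Stationary}

The AR(p) characteristic polynomial is P(z) = 1 + 0.251z + 0.758z^2.
Stationarity requires all roots to lie outside the unit circle, i.e. |z| > 1 for every root.
Set 1 + (0.251) z + (0.758) z^2 = 0, i.e. a z^2 + b z + c = 0 with a = 0.758, b = 0.251, c = 1.
Discriminant D = b^2 - 4ac = (0.251)^2 - 4*(0.758)*1 = 0.063001 - (3.032) = -2.968999.
D < 0, so the roots are the complex-conjugate pair z = (-b +/- i sqrt(-D)) / (2a) = -0.1656 +/- 1.1366i.
For a conjugate pair |z|^2 = z * conj(z) = (product of roots) = c/a = 1/(0.758) = 1.319261, so |z| = sqrt(1.319261) = 1.1486 for both roots.
Moduli of all roots: 1.1486, 1.1486.
All moduli strictly greater than 1? Yes.
Verdict: Stationary.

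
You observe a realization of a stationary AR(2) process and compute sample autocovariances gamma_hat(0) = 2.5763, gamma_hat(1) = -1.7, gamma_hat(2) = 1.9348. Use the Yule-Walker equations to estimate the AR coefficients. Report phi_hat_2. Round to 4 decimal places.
\hat\phi_{2} = 0.5590

The Yule-Walker equations for an AR(p) process read, in matrix form,
  Gamma_p phi = r_p,   with   (Gamma_p)_{ij} = gamma(|i - j|),
                       (r_p)_i = gamma(i),   i,j = 1..p.
Substitute the sample gammas (Toeplitz matrix and right-hand side of size 2):
  Gamma_p = [[2.5763, -1.7], [-1.7, 2.5763]]
  r_p     = [-1.7, 1.9348]
Written out:
  2.5763 phi_1 - 1.7 phi_2 = -1.7
  -1.7 phi_1 + 2.5763 phi_2 = 1.9348
Solve by Cramer's rule:
  det = gamma(0)^2 - gamma(1)^2 = (2.5763)^2 - (-1.7)^2 = 6.63732169 - 2.89 = 3.74732169
  phi_hat_1 = [gamma(1) gamma(0) - gamma(1) gamma(2)] / det = [(-1.7)(2.5763) - (-1.7)(1.9348)] / 3.74732169 = -1.09055 / 3.74732169 = -0.291
  phi_hat_2 = [gamma(0) gamma(2) - gamma(1)^2] / det = [(2.5763)(1.9348) - (-1.7)^2] / 3.74732169 = 2.09462524 / 3.74732169 = 0.559
So phi_hat = [-0.2910, 0.5590].
Therefore phi_hat_2 = 0.5590.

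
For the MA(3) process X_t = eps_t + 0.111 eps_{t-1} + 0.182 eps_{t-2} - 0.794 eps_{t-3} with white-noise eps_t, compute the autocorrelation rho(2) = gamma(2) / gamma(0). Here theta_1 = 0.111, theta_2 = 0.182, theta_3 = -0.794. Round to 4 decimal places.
\rho(2) = 0.0560

For an MA(q) process with theta_0 = 1, the autocovariance is
  gamma(k) = sigma^2 * sum_{i=0..q-k} theta_i * theta_{i+k},
and rho(k) = gamma(k) / gamma(0). Sigma^2 cancels.
  numerator   = (1)*(0.182) + (0.111)*(-0.794) = 0.093866.
  denominator = (1)^2 + (0.111)^2 + (0.182)^2 + (-0.794)^2 = 1.675881.
  rho(2) = 0.093866 / 1.675881 = 0.0560.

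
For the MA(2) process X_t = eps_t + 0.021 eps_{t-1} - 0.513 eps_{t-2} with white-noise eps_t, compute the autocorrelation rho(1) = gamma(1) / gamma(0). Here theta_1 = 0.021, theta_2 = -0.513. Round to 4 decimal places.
\rho(1) = 0.0081

For an MA(q) process with theta_0 = 1, the autocovariance is
  gamma(k) = sigma^2 * sum_{i=0..q-k} theta_i * theta_{i+k},
and rho(k) = gamma(k) / gamma(0). Sigma^2 cancels.
  numerator   = (1)*(0.021) + (0.021)*(-0.513) = 0.010227.
  denominator = (1)^2 + (0.021)^2 + (-0.513)^2 = 1.26361.
  rho(1) = 0.010227 / 1.26361 = 0.0081.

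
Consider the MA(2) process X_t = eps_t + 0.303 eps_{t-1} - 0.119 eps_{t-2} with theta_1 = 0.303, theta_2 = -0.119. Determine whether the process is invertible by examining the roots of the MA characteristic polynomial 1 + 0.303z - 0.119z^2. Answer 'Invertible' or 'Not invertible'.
\text{Invertible}

The MA(q) characteristic polynomial is P(z) = 1 + 0.303z - 0.119z^2.
Invertibility requires all roots to lie outside the unit circle, i.e. |z| > 1 for every root.
Set 1 + (0.303) z + (-0.119) z^2 = 0, i.e. a z^2 + b z + c = 0 with a = -0.119, b = 0.303, c = 1.
Discriminant D = b^2 - 4ac = (0.303)^2 - 4*(-0.119)*1 = 0.091809 - (-0.476) = 0.567809.
D >= 0, so the roots are real: z = (-b +/- sqrt(D)) / (2a) = (-0.303 +/- 0.753531) / (-0.238).
  z_1 = (-0.303 + 0.753531) / (-0.238) = -1.893,   |z_1| = 1.893.
  z_2 = (-0.303 - 0.753531) / (-0.238) = 4.4392,   |z_2| = 4.4392.
Moduli of all roots: 1.8930, 4.4392.
All moduli strictly greater than 1? Yes.
Verdict: Invertible.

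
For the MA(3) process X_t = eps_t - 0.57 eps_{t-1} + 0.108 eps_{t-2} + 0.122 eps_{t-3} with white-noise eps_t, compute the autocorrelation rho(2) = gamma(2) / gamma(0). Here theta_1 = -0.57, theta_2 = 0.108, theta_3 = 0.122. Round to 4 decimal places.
\rho(2) = 0.0285

For an MA(q) process with theta_0 = 1, the autocovariance is
  gamma(k) = sigma^2 * sum_{i=0..q-k} theta_i * theta_{i+k},
and rho(k) = gamma(k) / gamma(0). Sigma^2 cancels.
  numerator   = (1)*(0.108) + (-0.57)*(0.122) = 0.03846.
  denominator = (1)^2 + (-0.57)^2 + (0.108)^2 + (0.122)^2 = 1.351448.
  rho(2) = 0.03846 / 1.351448 = 0.0285.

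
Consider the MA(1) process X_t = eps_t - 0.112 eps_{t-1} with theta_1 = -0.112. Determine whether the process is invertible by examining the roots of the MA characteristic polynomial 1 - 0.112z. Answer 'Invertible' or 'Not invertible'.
\text{Invertible}

The MA(q) characteristic polynomial is P(z) = 1 - 0.112z.
Invertibility requires all roots to lie outside the unit circle, i.e. |z| > 1 for every root.
This is linear in z: 1 + (-0.112) z = 0  =>  z = -1/(-0.112) = 8.928571,  |z| = 8.928571.
Moduli of all roots: 8.9286.
All moduli strictly greater than 1? Yes.
Verdict: Invertible.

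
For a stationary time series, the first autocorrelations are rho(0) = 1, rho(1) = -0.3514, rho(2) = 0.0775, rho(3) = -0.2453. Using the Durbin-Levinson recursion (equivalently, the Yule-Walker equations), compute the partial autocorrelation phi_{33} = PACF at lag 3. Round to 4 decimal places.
\phi_{33} = -0.2689

The PACF at lag k is phi_{kk}, the last component of the solution
to the Yule-Walker system G_k phi = r_k where
  (G_k)_{ij} = rho(|i - j|), (r_k)_i = rho(i), i,j = 1..k.
Equivalently, Durbin-Levinson gives phi_{kk} iteratively:
  phi_{11} = rho(1)
  phi_{kk} = [rho(k) - sum_{j=1..k-1} phi_{k-1,j} rho(k-j)]
            / [1 - sum_{j=1..k-1} phi_{k-1,j} rho(j)],
  phi_{k,j} = phi_{k-1,j} - phi_{kk} phi_{k-1,k-j},  j = 1..k-1.
Step k = 1:
  phi_11 = rho(1) = -0.3514.
Step k = 2:
  phi_22 = [rho(2) - phi_11 rho(1)] / [1 - phi_11 rho(1)] = [0.0775 - (-0.3514)(-0.3514)] / [1 - (-0.3514)(-0.3514)]
         = -0.04598196 / 0.87651804 = -0.05246.
  Update: phi_21 = phi_11 - phi_22 phi_11 = -0.3514 - (-0.05246)(-0.3514) = -0.369834.
Step k = 3:
  phi_33 = [rho(3) - phi_21 rho(2) - phi_22 rho(1)] / [1 - phi_21 rho(1) - phi_22 rho(2)]
    numerator   = -0.2453 - (-0.369834)(0.0775) - (-0.05246)(-0.3514) = -0.23507221
    denominator = 1 - (-0.369834)(-0.3514) - (-0.05246)(0.0775) = 0.87410584
  phi_33 = -0.23507221 / 0.87410584 = -0.2689.
Therefore phi_{33} = -0.2689.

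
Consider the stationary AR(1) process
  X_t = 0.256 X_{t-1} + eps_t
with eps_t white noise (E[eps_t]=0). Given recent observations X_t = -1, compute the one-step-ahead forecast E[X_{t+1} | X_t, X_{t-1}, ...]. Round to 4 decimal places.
E[X_{t+1} \mid \mathcal F_t] = -0.2560

For an AR(p) model X_t = c + sum_i phi_i X_{t-i} + eps_t, the
one-step-ahead conditional mean is
  E[X_{t+1} | X_t, ...] = c + sum_i phi_i X_{t+1-i}.
Substitute known values:
  E[X_{t+1} | ...] = (0.256) * (-1)
                   = -0.2560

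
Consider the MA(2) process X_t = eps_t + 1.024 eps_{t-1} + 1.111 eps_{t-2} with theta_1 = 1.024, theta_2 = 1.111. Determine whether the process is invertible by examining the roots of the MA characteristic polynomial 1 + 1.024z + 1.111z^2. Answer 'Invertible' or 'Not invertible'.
\text{Not invertible}

The MA(q) characteristic polynomial is P(z) = 1 + 1.024z + 1.111z^2.
Invertibility requires all roots to lie outside the unit circle, i.e. |z| > 1 for every root.
Set 1 + (1.024) z + (1.111) z^2 = 0, i.e. a z^2 + b z + c = 0 with a = 1.111, b = 1.024, c = 1.
Discriminant D = b^2 - 4ac = (1.024)^2 - 4*(1.111)*1 = 1.048576 - (4.444) = -3.395424.
D < 0, so the roots are the complex-conjugate pair z = (-b +/- i sqrt(-D)) / (2a) = -0.4608 +/- 0.8293i.
For a conjugate pair |z|^2 = z * conj(z) = (product of roots) = c/a = 1/(1.111) = 0.90009, so |z| = sqrt(0.90009) = 0.9487 for both roots.
Moduli of all roots: 0.9487, 0.9487.
All moduli strictly greater than 1? No.
Verdict: Not invertible.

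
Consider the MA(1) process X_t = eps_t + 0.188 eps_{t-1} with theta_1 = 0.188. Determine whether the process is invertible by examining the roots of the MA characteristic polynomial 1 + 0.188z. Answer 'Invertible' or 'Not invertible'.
\text{Invertible}

The MA(q) characteristic polynomial is P(z) = 1 + 0.188z.
Invertibility requires all roots to lie outside the unit circle, i.e. |z| > 1 for every root.
This is linear in z: 1 + (0.188) z = 0  =>  z = -1/(0.188) = -5.319149,  |z| = 5.319149.
Moduli of all roots: 5.3191.
All moduli strictly greater than 1? Yes.
Verdict: Invertible.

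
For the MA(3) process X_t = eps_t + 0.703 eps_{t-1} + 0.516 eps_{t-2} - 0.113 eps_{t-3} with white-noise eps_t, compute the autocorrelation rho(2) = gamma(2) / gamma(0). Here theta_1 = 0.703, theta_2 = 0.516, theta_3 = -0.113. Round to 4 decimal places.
\rho(2) = 0.2462

For an MA(q) process with theta_0 = 1, the autocovariance is
  gamma(k) = sigma^2 * sum_{i=0..q-k} theta_i * theta_{i+k},
and rho(k) = gamma(k) / gamma(0). Sigma^2 cancels.
  numerator   = (1)*(0.516) + (0.703)*(-0.113) = 0.436561.
  denominator = (1)^2 + (0.703)^2 + (0.516)^2 + (-0.113)^2 = 1.773234.
  rho(2) = 0.436561 / 1.773234 = 0.2462.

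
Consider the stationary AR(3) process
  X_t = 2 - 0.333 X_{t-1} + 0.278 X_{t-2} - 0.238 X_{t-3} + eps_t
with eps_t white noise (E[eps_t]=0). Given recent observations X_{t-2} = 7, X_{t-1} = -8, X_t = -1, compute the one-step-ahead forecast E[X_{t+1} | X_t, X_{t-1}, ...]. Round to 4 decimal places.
E[X_{t+1} \mid \mathcal F_t] = -1.5570

For an AR(p) model X_t = c + sum_i phi_i X_{t-i} + eps_t, the
one-step-ahead conditional mean is
  E[X_{t+1} | X_t, ...] = c + sum_i phi_i X_{t+1-i}.
Substitute known values:
  E[X_{t+1} | ...] = 2 + (-0.333) * (-1) + (0.278) * (-8) + (-0.238) * (7)
                   = -1.5570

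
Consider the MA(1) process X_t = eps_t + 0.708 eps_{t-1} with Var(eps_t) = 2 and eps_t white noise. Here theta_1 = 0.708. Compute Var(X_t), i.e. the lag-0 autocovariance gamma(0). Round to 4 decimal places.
\gamma(0) = 3.0025

For an MA(q) process X_t = eps_t + sum_i theta_i eps_{t-i} with
Var(eps_t) = sigma^2, the variance is
  gamma(0) = sigma^2 * (1 + sum_i theta_i^2).
  sum_i theta_i^2 = (0.708)^2 = 0.501264.
  gamma(0) = 2 * (1 + 0.501264) = 2 * 1.501264 = 3.002528, which rounds to 3.0025.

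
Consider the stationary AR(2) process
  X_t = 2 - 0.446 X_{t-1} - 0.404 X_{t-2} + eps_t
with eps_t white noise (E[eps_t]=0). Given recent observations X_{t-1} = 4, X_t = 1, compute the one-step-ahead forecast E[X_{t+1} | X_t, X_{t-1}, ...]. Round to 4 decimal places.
E[X_{t+1} \mid \mathcal F_t] = -0.0620

For an AR(p) model X_t = c + sum_i phi_i X_{t-i} + eps_t, the
one-step-ahead conditional mean is
  E[X_{t+1} | X_t, ...] = c + sum_i phi_i X_{t+1-i}.
Substitute known values:
  E[X_{t+1} | ...] = 2 + (-0.446) * (1) + (-0.404) * (4)
                   = -0.0620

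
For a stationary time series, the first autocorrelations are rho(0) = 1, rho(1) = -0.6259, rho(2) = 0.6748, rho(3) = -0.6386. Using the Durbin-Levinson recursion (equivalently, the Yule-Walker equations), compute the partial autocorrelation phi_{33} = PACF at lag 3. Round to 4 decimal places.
\phi_{33} = -0.2550

The PACF at lag k is phi_{kk}, the last component of the solution
to the Yule-Walker system G_k phi = r_k where
  (G_k)_{ij} = rho(|i - j|), (r_k)_i = rho(i), i,j = 1..k.
Equivalently, Durbin-Levinson gives phi_{kk} iteratively:
  phi_{11} = rho(1)
  phi_{kk} = [rho(k) - sum_{j=1..k-1} phi_{k-1,j} rho(k-j)]
            / [1 - sum_{j=1..k-1} phi_{k-1,j} rho(j)],
  phi_{k,j} = phi_{k-1,j} - phi_{kk} phi_{k-1,k-j},  j = 1..k-1.
Step k = 1:
  phi_11 = rho(1) = -0.6259.
Step k = 2:
  phi_22 = [rho(2) - phi_11 rho(1)] / [1 - phi_11 rho(1)] = [0.6748 - (-0.6259)(-0.6259)] / [1 - (-0.6259)(-0.6259)]
         = 0.28304919 / 0.60824919 = 0.465351.
  Update: phi_21 = phi_11 - phi_22 phi_11 = -0.6259 - (0.465351)(-0.6259) = -0.334637.
Step k = 3:
  phi_33 = [rho(3) - phi_21 rho(2) - phi_22 rho(1)] / [1 - phi_21 rho(1) - phi_22 rho(2)]
    numerator   = -0.6386 - (-0.334637)(0.6748) - (0.465351)(-0.6259) = -0.12152395
    denominator = 1 - (-0.334637)(-0.6259) - (0.465351)(0.6748) = 0.47653205
  phi_33 = -0.12152395 / 0.47653205 = -0.255.
Therefore phi_{33} = -0.2550.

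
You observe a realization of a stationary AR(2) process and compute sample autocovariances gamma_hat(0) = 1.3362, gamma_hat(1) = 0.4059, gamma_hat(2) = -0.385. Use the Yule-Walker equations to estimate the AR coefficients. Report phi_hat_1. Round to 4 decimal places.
\hat\phi_{1} = 0.4311

The Yule-Walker equations for an AR(p) process read, in matrix form,
  Gamma_p phi = r_p,   with   (Gamma_p)_{ij} = gamma(|i - j|),
                       (r_p)_i = gamma(i),   i,j = 1..p.
Substitute the sample gammas (Toeplitz matrix and right-hand side of size 2):
  Gamma_p = [[1.3362, 0.4059], [0.4059, 1.3362]]
  r_p     = [0.4059, -0.385]
Written out:
  1.3362 phi_1 + 0.4059 phi_2 = 0.4059
  0.4059 phi_1 + 1.3362 phi_2 = -0.385
Solve by Cramer's rule:
  det = gamma(0)^2 - gamma(1)^2 = (1.3362)^2 - (0.4059)^2 = 1.78543044 - 0.16475481 = 1.62067563
  phi_hat_1 = [gamma(1) gamma(0) - gamma(1) gamma(2)] / det = [(0.4059)(1.3362) - (0.4059)(-0.385)] / 1.62067563 = 0.69863508 / 1.62067563 = 0.4311
  phi_hat_2 = [gamma(0) gamma(2) - gamma(1)^2] / det = [(1.3362)(-0.385) - (0.4059)^2] / 1.62067563 = -0.67919181 / 1.62067563 = -0.4191
So phi_hat = [0.4311, -0.4191].
Therefore phi_hat_1 = 0.4311.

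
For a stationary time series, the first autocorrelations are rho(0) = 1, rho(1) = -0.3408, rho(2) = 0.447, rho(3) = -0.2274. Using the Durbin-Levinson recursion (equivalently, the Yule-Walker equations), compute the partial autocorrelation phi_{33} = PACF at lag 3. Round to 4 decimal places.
\phi_{33} = -0.0059

The PACF at lag k is phi_{kk}, the last component of the solution
to the Yule-Walker system G_k phi = r_k where
  (G_k)_{ij} = rho(|i - j|), (r_k)_i = rho(i), i,j = 1..k.
Equivalently, Durbin-Levinson gives phi_{kk} iteratively:
  phi_{11} = rho(1)
  phi_{kk} = [rho(k) - sum_{j=1..k-1} phi_{k-1,j} rho(k-j)]
            / [1 - sum_{j=1..k-1} phi_{k-1,j} rho(j)],
  phi_{k,j} = phi_{k-1,j} - phi_{kk} phi_{k-1,k-j},  j = 1..k-1.
Step k = 1:
  phi_11 = rho(1) = -0.3408.
Step k = 2:
  phi_22 = [rho(2) - phi_11 rho(1)] / [1 - phi_11 rho(1)] = [0.447 - (-0.3408)(-0.3408)] / [1 - (-0.3408)(-0.3408)]
         = 0.33085536 / 0.88385536 = 0.374332.
  Update: phi_21 = phi_11 - phi_22 phi_11 = -0.3408 - (0.374332)(-0.3408) = -0.213228.
Step k = 3:
  phi_33 = [rho(3) - phi_21 rho(2) - phi_22 rho(1)] / [1 - phi_21 rho(1) - phi_22 rho(2)]
    numerator   = -0.2274 - (-0.213228)(0.447) - (0.374332)(-0.3408) = -0.00451489
    denominator = 1 - (-0.213228)(-0.3408) - (0.374332)(0.447) = 0.76000561
  phi_33 = -0.00451489 / 0.76000561 = -0.0059.
Therefore phi_{33} = -0.0059.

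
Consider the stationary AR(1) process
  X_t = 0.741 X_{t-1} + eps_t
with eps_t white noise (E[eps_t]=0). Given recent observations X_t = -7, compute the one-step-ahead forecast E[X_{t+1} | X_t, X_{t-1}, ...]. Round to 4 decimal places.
E[X_{t+1} \mid \mathcal F_t] = -5.1870

For an AR(p) model X_t = c + sum_i phi_i X_{t-i} + eps_t, the
one-step-ahead conditional mean is
  E[X_{t+1} | X_t, ...] = c + sum_i phi_i X_{t+1-i}.
Substitute known values:
  E[X_{t+1} | ...] = (0.741) * (-7)
                   = -5.1870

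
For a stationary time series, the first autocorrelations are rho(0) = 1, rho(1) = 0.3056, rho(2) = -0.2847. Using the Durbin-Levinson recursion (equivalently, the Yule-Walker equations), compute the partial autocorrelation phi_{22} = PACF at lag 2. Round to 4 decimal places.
\phi_{22} = -0.4170

The PACF at lag k is phi_{kk}, the last component of the solution
to the Yule-Walker system G_k phi = r_k where
  (G_k)_{ij} = rho(|i - j|), (r_k)_i = rho(i), i,j = 1..k.
Equivalently, Durbin-Levinson gives phi_{kk} iteratively:
  phi_{11} = rho(1)
  phi_{kk} = [rho(k) - sum_{j=1..k-1} phi_{k-1,j} rho(k-j)]
            / [1 - sum_{j=1..k-1} phi_{k-1,j} rho(j)],
  phi_{k,j} = phi_{k-1,j} - phi_{kk} phi_{k-1,k-j},  j = 1..k-1.
Step k = 1:
  phi_11 = rho(1) = 0.3056.
Step k = 2:
  phi_22 = [rho(2) - phi_11 rho(1)] / [1 - phi_11 rho(1)] = [-0.2847 - (0.3056)(0.3056)] / [1 - (0.3056)(0.3056)]
         = -0.37809136 / 0.90660864 = -0.417.
Therefore phi_{22} = -0.4170.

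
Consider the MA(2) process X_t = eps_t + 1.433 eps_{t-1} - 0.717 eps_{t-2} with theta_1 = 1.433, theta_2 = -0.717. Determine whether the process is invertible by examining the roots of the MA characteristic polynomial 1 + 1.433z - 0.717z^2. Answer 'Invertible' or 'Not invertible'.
\text{Not invertible}

The MA(q) characteristic polynomial is P(z) = 1 + 1.433z - 0.717z^2.
Invertibility requires all roots to lie outside the unit circle, i.e. |z| > 1 for every root.
Set 1 + (1.433) z + (-0.717) z^2 = 0, i.e. a z^2 + b z + c = 0 with a = -0.717, b = 1.433, c = 1.
Discriminant D = b^2 - 4ac = (1.433)^2 - 4*(-0.717)*1 = 2.053489 - (-2.868) = 4.921489.
D >= 0, so the roots are real: z = (-b +/- sqrt(D)) / (2a) = (-1.433 +/- 2.218443) / (-1.434).
  z_1 = (-1.433 + 2.218443) / (-1.434) = -0.5477,   |z_1| = 0.5477.
  z_2 = (-1.433 - 2.218443) / (-1.434) = 2.5463,   |z_2| = 2.5463.
Moduli of all roots: 0.5477, 2.5463.
All moduli strictly greater than 1? No.
Verdict: Not invertible.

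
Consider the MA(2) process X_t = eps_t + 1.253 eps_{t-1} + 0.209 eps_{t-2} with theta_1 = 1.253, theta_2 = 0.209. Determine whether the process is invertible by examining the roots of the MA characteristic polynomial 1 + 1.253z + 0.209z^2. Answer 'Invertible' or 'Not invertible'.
\text{Not invertible}

The MA(q) characteristic polynomial is P(z) = 1 + 1.253z + 0.209z^2.
Invertibility requires all roots to lie outside the unit circle, i.e. |z| > 1 for every root.
Set 1 + (1.253) z + (0.209) z^2 = 0, i.e. a z^2 + b z + c = 0 with a = 0.209, b = 1.253, c = 1.
Discriminant D = b^2 - 4ac = (1.253)^2 - 4*(0.209)*1 = 1.570009 - (0.836) = 0.734009.
D >= 0, so the roots are real: z = (-b +/- sqrt(D)) / (2a) = (-1.253 +/- 0.856743) / (0.418).
  z_1 = (-1.253 + 0.856743) / (0.418) = -0.948,   |z_1| = 0.948.
  z_2 = (-1.253 - 0.856743) / (0.418) = -5.0472,   |z_2| = 5.0472.
Moduli of all roots: 0.9480, 5.0472.
All moduli strictly greater than 1? No.
Verdict: Not invertible.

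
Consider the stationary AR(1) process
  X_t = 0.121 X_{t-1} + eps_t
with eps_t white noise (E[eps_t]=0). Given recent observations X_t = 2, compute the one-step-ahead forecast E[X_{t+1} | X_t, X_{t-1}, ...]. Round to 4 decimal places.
E[X_{t+1} \mid \mathcal F_t] = 0.2420

For an AR(p) model X_t = c + sum_i phi_i X_{t-i} + eps_t, the
one-step-ahead conditional mean is
  E[X_{t+1} | X_t, ...] = c + sum_i phi_i X_{t+1-i}.
Substitute known values:
  E[X_{t+1} | ...] = (0.121) * (2)
                   = 0.2420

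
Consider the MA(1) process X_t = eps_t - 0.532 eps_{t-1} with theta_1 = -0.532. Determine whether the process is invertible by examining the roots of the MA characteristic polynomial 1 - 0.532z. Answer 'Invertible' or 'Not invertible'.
\text{Invertible}

The MA(q) characteristic polynomial is P(z) = 1 - 0.532z.
Invertibility requires all roots to lie outside the unit circle, i.e. |z| > 1 for every root.
This is linear in z: 1 + (-0.532) z = 0  =>  z = -1/(-0.532) = 1.879699,  |z| = 1.879699.
Moduli of all roots: 1.8797.
All moduli strictly greater than 1? Yes.
Verdict: Invertible.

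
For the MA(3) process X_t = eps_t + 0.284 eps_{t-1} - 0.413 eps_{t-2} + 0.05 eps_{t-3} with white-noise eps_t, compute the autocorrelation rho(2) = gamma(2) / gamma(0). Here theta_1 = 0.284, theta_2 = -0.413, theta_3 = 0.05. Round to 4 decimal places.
\rho(2) = -0.3181

For an MA(q) process with theta_0 = 1, the autocovariance is
  gamma(k) = sigma^2 * sum_{i=0..q-k} theta_i * theta_{i+k},
and rho(k) = gamma(k) / gamma(0). Sigma^2 cancels.
  numerator   = (1)*(-0.413) + (0.284)*(0.05) = -0.3988.
  denominator = (1)^2 + (0.284)^2 + (-0.413)^2 + (0.05)^2 = 1.253725.
  rho(2) = -0.3988 / 1.253725 = -0.3181.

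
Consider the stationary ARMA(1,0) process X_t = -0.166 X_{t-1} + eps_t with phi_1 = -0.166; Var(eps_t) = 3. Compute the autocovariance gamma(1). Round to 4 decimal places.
\gamma(1) = -0.5121

Multiply the model equation by X_{t-k} and take expectations. With theta_0 = psi_0 = 1 and psi_j the MA(infinity) weights, this gives
  gamma(k) - sum_i phi_i gamma(k-i) = c_k,
  c_k = sigma^2 * sum_{j=k..q} theta_j psi_{j-k}   (c_k = 0 for k > q),
using gamma(-m) = gamma(m).
Pure AR (q = 0): c_0 = sigma^2 = 3, c_k = 0 for k >= 1.
Equations for k = 0 and k = 1 (AR order 1):
  gamma(0) = phi_1 gamma(1) + c_0
  gamma(1) = phi_1 gamma(0) + c_1
Substituting the second into the first: gamma(0) (1 - phi_1^2) = c_0 + phi_1 c_1, so
  gamma(0) = c_0 / (1 - phi_1^2) = 3 / (1 - (-0.166)^2) = 3 / 0.972444 = 3.085011.
  gamma(1) = phi_1 gamma(0) = (-0.166)(3.085011) = -0.512112.
Therefore gamma(1) = -0.5121 (to 4 decimal places).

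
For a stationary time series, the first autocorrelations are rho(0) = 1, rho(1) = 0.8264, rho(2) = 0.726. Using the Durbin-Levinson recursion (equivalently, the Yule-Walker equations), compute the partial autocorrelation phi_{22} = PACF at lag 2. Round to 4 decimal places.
\phi_{22} = 0.1358

The PACF at lag k is phi_{kk}, the last component of the solution
to the Yule-Walker system G_k phi = r_k where
  (G_k)_{ij} = rho(|i - j|), (r_k)_i = rho(i), i,j = 1..k.
Equivalently, Durbin-Levinson gives phi_{kk} iteratively:
  phi_{11} = rho(1)
  phi_{kk} = [rho(k) - sum_{j=1..k-1} phi_{k-1,j} rho(k-j)]
            / [1 - sum_{j=1..k-1} phi_{k-1,j} rho(j)],
  phi_{k,j} = phi_{k-1,j} - phi_{kk} phi_{k-1,k-j},  j = 1..k-1.
Step k = 1:
  phi_11 = rho(1) = 0.8264.
Step k = 2:
  phi_22 = [rho(2) - phi_11 rho(1)] / [1 - phi_11 rho(1)] = [0.726 - (0.8264)(0.8264)] / [1 - (0.8264)(0.8264)]
         = 0.04306304 / 0.31706304 = 0.1358.
Therefore phi_{22} = 0.1358.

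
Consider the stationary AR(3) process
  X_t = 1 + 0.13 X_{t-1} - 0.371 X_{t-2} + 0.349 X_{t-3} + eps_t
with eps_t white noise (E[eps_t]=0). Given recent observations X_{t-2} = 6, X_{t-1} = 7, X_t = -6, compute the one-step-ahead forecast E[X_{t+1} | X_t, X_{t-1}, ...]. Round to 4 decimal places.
E[X_{t+1} \mid \mathcal F_t] = -0.2830

For an AR(p) model X_t = c + sum_i phi_i X_{t-i} + eps_t, the
one-step-ahead conditional mean is
  E[X_{t+1} | X_t, ...] = c + sum_i phi_i X_{t+1-i}.
Substitute known values:
  E[X_{t+1} | ...] = 1 + (0.13) * (-6) + (-0.371) * (7) + (0.349) * (6)
                   = -0.2830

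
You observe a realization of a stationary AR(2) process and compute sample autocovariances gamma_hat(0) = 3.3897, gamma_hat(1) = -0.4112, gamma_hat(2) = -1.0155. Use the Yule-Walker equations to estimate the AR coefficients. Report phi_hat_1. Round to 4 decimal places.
\hat\phi_{1} = -0.1600

The Yule-Walker equations for an AR(p) process read, in matrix form,
  Gamma_p phi = r_p,   with   (Gamma_p)_{ij} = gamma(|i - j|),
                       (r_p)_i = gamma(i),   i,j = 1..p.
Substitute the sample gammas (Toeplitz matrix and right-hand side of size 2):
  Gamma_p = [[3.3897, -0.4112], [-0.4112, 3.3897]]
  r_p     = [-0.4112, -1.0155]
Written out:
  3.3897 phi_1 - 0.4112 phi_2 = -0.4112
  -0.4112 phi_1 + 3.3897 phi_2 = -1.0155
Solve by Cramer's rule:
  det = gamma(0)^2 - gamma(1)^2 = (3.3897)^2 - (-0.4112)^2 = 11.49006609 - 0.16908544 = 11.32098065
  phi_hat_1 = [gamma(1) gamma(0) - gamma(1) gamma(2)] / det = [(-0.4112)(3.3897) - (-0.4112)(-1.0155)] / 11.32098065 = -1.81141824 / 11.32098065 = -0.16
  phi_hat_2 = [gamma(0) gamma(2) - gamma(1)^2] / det = [(3.3897)(-1.0155) - (-0.4112)^2] / 11.32098065 = -3.61132579 / 11.32098065 = -0.319
So phi_hat = [-0.1600, -0.3190].
Therefore phi_hat_1 = -0.1600.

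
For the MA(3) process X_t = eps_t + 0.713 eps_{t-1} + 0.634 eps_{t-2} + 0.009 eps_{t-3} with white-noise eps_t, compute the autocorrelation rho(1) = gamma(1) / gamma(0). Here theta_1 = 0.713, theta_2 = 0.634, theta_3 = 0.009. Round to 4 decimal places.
\rho(1) = 0.6128

For an MA(q) process with theta_0 = 1, the autocovariance is
  gamma(k) = sigma^2 * sum_{i=0..q-k} theta_i * theta_{i+k},
and rho(k) = gamma(k) / gamma(0). Sigma^2 cancels.
  numerator   = (1)*(0.713) + (0.713)*(0.634) + (0.634)*(0.009) = 1.170748.
  denominator = (1)^2 + (0.713)^2 + (0.634)^2 + (0.009)^2 = 1.910406.
  rho(1) = 1.170748 / 1.910406 = 0.6128.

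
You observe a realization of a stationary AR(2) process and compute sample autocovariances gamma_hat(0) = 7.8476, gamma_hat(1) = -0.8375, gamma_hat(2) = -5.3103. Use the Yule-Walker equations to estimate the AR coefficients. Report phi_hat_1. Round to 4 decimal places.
\hat\phi_{1} = -0.1810

The Yule-Walker equations for an AR(p) process read, in matrix form,
  Gamma_p phi = r_p,   with   (Gamma_p)_{ij} = gamma(|i - j|),
                       (r_p)_i = gamma(i),   i,j = 1..p.
Substitute the sample gammas (Toeplitz matrix and right-hand side of size 2):
  Gamma_p = [[7.8476, -0.8375], [-0.8375, 7.8476]]
  r_p     = [-0.8375, -5.3103]
Written out:
  7.8476 phi_1 - 0.8375 phi_2 = -0.8375
  -0.8375 phi_1 + 7.8476 phi_2 = -5.3103
Solve by Cramer's rule:
  det = gamma(0)^2 - gamma(1)^2 = (7.8476)^2 - (-0.8375)^2 = 61.58482576 - 0.70140625 = 60.88341951
  phi_hat_1 = [gamma(1) gamma(0) - gamma(1) gamma(2)] / det = [(-0.8375)(7.8476) - (-0.8375)(-5.3103)] / 60.88341951 = -11.01974125 / 60.88341951 = -0.181
  phi_hat_2 = [gamma(0) gamma(2) - gamma(1)^2] / det = [(7.8476)(-5.3103) - (-0.8375)^2] / 60.88341951 = -42.37451653 / 60.88341951 = -0.696
So phi_hat = [-0.1810, -0.6960].
Therefore phi_hat_1 = -0.1810.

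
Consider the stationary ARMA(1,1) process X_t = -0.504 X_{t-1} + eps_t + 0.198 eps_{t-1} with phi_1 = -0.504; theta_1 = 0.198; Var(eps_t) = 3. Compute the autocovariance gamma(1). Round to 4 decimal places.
\gamma(1) = -1.1078

Multiply the model equation by X_{t-k} and take expectations. With theta_0 = psi_0 = 1 and psi_j the MA(infinity) weights, this gives
  gamma(k) - sum_i phi_i gamma(k-i) = c_k,
  c_k = sigma^2 * sum_{j=k..q} theta_j psi_{j-k}   (c_k = 0 for k > q),
using gamma(-m) = gamma(m).
psi-weights needed (psi_j = theta_j + sum_i phi_i psi_{j-i}):
  psi_1 = theta_1 + phi_1 = 0.198 + (-0.504) = -0.306
Right-hand sides:
  c_0 = sigma^2 (1 + theta_1 psi_1) = 3 * (1 + (0.198)(-0.306)) = 3 * 0.939412 = 2.818236
  c_1 = sigma^2 theta_1 = 3 * (0.198) = 0.594
  c_2 = 0
Equations for k = 0 and k = 1 (AR order 1):
  gamma(0) = phi_1 gamma(1) + c_0
  gamma(1) = phi_1 gamma(0) + c_1
Substituting the second into the first: gamma(0) (1 - phi_1^2) = c_0 + phi_1 c_1, so
  gamma(0) = (c_0 + phi_1 c_1) / (1 - phi_1^2) = (2.818236 + (-0.504)(0.594)) / (1 - (-0.504)^2) = 2.51886 / 0.745984 = 3.37656.
  gamma(1) = phi_1 gamma(0) + c_1 = (-0.504)(3.37656) + (0.594) = -1.107786.
Therefore gamma(1) = -1.1078 (to 4 decimal places).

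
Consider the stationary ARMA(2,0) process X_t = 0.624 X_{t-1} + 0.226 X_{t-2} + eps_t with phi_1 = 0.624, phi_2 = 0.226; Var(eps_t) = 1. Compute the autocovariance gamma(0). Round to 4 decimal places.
\gamma(0) = 3.0106

Multiply the model equation by X_{t-k} and take expectations. With theta_0 = psi_0 = 1 and psi_j the MA(infinity) weights, this gives
  gamma(k) - sum_i phi_i gamma(k-i) = c_k,
  c_k = sigma^2 * sum_{j=k..q} theta_j psi_{j-k}   (c_k = 0 for k > q),
using gamma(-m) = gamma(m).
Pure AR (q = 0): c_0 = sigma^2 = 1, c_k = 0 for k >= 1.
Equations for k = 0, 1, 2 (AR order 2, c_2 = 0):
  (E0) gamma(0) = phi_1 gamma(1) + phi_2 gamma(2) + c_0
  (E1) gamma(1) = phi_1 gamma(0) + phi_2 gamma(1) + c_1
  (E2) gamma(2) = phi_1 gamma(1) + phi_2 gamma(0)
From (E1): gamma(1) = A gamma(0) + B with
  A = phi_1 / (1 - phi_2) = 0.624 / 0.774 = 0.806202,   B = c_1 / (1 - phi_2) = 0 / 0.774 = 0.
Insert (E2) into (E0): gamma(0) (1 - phi_2^2) = phi_1 (1 + phi_2) gamma(1) + c_0.
  phi_1 (1 + phi_2) = (0.624)(1.226) = 0.765024,   1 - phi_2^2 = 0.948924.
Replace gamma(1) by A gamma(0) + B and collect gamma(0):
  gamma(0) [0.948924 - (0.765024)(0.806202)] = c_0 = 1
  gamma(0) * 0.33216 = 1
  gamma(0) = 1 / 0.33216 = 3.010593.
Therefore gamma(0) = 3.0106 (to 4 decimal places).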